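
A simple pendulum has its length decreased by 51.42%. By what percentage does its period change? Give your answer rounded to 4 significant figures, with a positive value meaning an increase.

-30.30%

T ∝ √L, so T'/T = √(0.48580) = 0.69699.
Percentage change in T = (0.69699 − 1) × 100% = -30.30%.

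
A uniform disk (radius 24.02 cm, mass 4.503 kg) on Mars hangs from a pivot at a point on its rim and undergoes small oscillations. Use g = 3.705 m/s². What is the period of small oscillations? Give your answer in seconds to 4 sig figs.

1.959 s

I_cm = ½mr² = 0.12990 kg·m². The pivot is at distance d = 0.2402 m from the centre of mass.
By the parallel-axis theorem, I = I_cm + md² = 0.12990 + 0.25981 = 0.38971 kg·m².
T = 2π√(I/(mgd)) = 2π√(0.38971/(4.503 × 3.705 × 0.2402)) = 1.959 s.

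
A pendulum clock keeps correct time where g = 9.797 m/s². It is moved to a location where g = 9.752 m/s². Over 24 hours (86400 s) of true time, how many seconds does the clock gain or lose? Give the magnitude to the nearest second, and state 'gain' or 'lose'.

lose 199 s

The clock's period scales as T ∝ 1/√g, so T'/T = √(9.797/9.752) = 1.00230.
In 86400 s of true time the clock registers 86400/1.00230 = 86201.3 s, so it loses 199 s.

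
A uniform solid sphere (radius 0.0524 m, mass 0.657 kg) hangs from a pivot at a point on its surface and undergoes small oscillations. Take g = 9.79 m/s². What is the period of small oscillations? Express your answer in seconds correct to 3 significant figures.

0.544 s

I_cm = (2/5)mr² = 0.0007216 kg·m². The pivot is at distance d = 0.0524 m from the centre of mass.
By the parallel-axis theorem, I = I_cm + md² = 0.0007216 + 0.001804 = 0.002526 kg·m².
T = 2π√(I/(mgd)) = 2π√(0.002526/(0.657 × 9.79 × 0.0524)) = 0.544 s.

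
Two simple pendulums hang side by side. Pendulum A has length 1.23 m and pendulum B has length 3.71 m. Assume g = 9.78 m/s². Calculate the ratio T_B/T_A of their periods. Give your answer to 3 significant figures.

T ∝ √L, so T_B/T_A = √(L_B/L_A) = √(3.71/1.23) = 1.74.

1.74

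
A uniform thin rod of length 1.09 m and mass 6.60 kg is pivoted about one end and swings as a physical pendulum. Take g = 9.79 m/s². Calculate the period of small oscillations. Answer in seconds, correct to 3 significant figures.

1.71 s

For a physical pendulum T = 2π√(I/(mgd)), with d = 0.5450 m from pivot to centre of mass.
I_cm = mL²/12 = 6.60 × 1.09²/12 = 0.6535 kg·m²; I = I_cm + md² = 0.6535 + 6.60 × 0.5450² = 2.614 kg·m².
T = 2π√(2.614/(6.60 × 9.79 × 0.5450)) = 1.71 s.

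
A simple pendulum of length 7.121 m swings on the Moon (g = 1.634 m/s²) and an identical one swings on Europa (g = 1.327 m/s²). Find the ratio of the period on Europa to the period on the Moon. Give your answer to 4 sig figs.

1.110

T ∝ 1/√g, so T₂/T₁ = √(g₁/g₂) = √(1.634/1.327) = 1.110.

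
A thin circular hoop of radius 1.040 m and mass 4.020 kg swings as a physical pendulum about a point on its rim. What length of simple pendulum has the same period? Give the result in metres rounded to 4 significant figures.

2.080 m

The equivalent simple-pendulum length is L_eq = I/(md), where I is about the pivot and d = 1.0400 m.
I_cm = mR² = 4.3480 kg·m², so I = I_cm + md² = 4.3480 + 4.3480 = 8.6961 kg·m².
L_eq = 8.6961/(4.020 × 1.0400) = 2.080 m.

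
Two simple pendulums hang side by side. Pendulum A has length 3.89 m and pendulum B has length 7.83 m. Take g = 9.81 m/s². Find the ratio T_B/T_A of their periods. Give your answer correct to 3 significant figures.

1.42

T ∝ √L, so T_B/T_A = √(L_B/L_A) = √(7.83/3.89) = 1.42.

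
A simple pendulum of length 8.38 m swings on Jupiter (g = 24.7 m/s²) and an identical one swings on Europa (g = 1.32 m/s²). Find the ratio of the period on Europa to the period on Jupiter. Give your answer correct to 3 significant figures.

T ∝ 1/√g, so T₂/T₁ = √(g₁/g₂) = √(24.7/1.32) = 4.33.

4.33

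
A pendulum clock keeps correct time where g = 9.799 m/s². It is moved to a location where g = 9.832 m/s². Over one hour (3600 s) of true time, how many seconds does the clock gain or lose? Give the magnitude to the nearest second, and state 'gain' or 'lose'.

gain 6 s

The clock's period scales as T ∝ 1/√g, so T'/T = √(9.799/9.832) = 0.998320.
In 3600 s of true time the clock registers 3600/0.998320 = 3606.1 s, so it gains 6 s.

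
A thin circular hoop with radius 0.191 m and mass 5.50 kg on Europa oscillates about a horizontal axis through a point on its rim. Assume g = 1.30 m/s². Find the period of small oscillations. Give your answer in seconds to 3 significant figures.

3.41 s

I_cm = mr² = 0.2006 kg·m². The pivot is at distance d = 0.191 m from the centre of mass.
By the parallel-axis theorem, I = I_cm + md² = 0.2006 + 0.2006 = 0.4013 kg·m².
T = 2π√(I/(mgd)) = 2π√(0.4013/(5.50 × 1.30 × 0.191)) = 3.41 s.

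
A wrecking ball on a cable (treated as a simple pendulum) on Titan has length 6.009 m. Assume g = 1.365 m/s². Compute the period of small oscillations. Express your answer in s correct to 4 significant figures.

T = 2π√(L/g) = 2π√(6.009/1.365) = 2π × 2.0981 = 13.18 s.

13.18 s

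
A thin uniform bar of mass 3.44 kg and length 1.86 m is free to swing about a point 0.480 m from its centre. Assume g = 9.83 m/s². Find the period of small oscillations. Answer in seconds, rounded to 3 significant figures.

2.08 s

For a physical pendulum T = 2π√(I/(mgd)), with d = 0.4800 m from pivot to centre of mass.
I_cm = mL²/12 = 3.44 × 1.86²/12 = 0.9918 kg·m²; I = I_cm + md² = 0.9918 + 3.44 × 0.4800² = 1.784 kg·m².
T = 2π√(1.784/(3.44 × 9.83 × 0.4800)) = 2.08 s.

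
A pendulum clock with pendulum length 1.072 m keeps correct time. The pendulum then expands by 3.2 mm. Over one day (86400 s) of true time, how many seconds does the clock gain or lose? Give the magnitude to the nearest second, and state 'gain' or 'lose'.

lose 129 s

T ∝ √L, so T'/T = √(1.07520/1.072) = 1.00149.
In 86400 s of true time the clock registers 86400/1.00149 = 86271.3 s, so it loses 129 s.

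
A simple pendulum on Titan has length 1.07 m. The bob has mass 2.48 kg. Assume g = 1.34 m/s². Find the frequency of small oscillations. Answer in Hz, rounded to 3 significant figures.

0.178 Hz

T = 2π√(L/g) = 2π√(1.07/1.34) = 5.615 s, so f = 1/T = 0.178 Hz.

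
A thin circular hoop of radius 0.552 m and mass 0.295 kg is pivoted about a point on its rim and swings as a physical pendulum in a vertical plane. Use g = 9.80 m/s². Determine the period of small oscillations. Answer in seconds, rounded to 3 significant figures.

2.11 s

I_cm = mr² = 0.08989 kg·m². The pivot is at distance d = 0.552 m from the centre of mass.
By the parallel-axis theorem, I = I_cm + md² = 0.08989 + 0.08989 = 0.1798 kg·m².
T = 2π√(I/(mgd)) = 2π√(0.1798/(0.295 × 9.80 × 0.552)) = 2.11 s.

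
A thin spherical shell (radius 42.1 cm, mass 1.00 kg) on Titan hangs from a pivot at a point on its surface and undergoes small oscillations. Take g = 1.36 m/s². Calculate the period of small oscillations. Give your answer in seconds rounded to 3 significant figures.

4.51 s

I_cm = (2/3)mr² = 0.1182 kg·m². The pivot is at distance d = 0.421 m from the centre of mass.
By the parallel-axis theorem, I = I_cm + md² = 0.1182 + 0.1772 = 0.2954 kg·m².
T = 2π√(I/(mgd)) = 2π√(0.2954/(1.00 × 1.36 × 0.421)) = 4.51 s.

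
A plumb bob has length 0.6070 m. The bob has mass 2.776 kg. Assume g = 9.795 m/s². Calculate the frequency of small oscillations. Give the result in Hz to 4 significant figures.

0.6393 Hz

T = 2π√(L/g) = 2π√(0.6070/9.795) = 1.5641 s, so f = 1/T = 0.6393 Hz.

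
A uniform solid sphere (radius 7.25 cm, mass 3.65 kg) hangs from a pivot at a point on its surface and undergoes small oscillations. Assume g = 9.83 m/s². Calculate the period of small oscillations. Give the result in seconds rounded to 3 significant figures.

0.638 s

I_cm = (2/5)mr² = 0.007674 kg·m². The pivot is at distance d = 0.0725 m from the centre of mass.
By the parallel-axis theorem, I = I_cm + md² = 0.007674 + 0.01919 = 0.02686 kg·m².
T = 2π√(I/(mgd)) = 2π√(0.02686/(3.65 × 9.83 × 0.0725)) = 0.638 s.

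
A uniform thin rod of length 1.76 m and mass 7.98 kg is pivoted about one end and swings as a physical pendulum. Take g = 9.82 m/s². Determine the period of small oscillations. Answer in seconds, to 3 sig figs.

2.17 s

For a physical pendulum T = 2π√(I/(mgd)), with d = 0.8800 m from pivot to centre of mass.
I_cm = mL²/12 = 7.98 × 1.76²/12 = 2.060 kg·m²; I = I_cm + md² = 2.060 + 7.98 × 0.8800² = 8.240 kg·m².
T = 2π√(8.240/(7.98 × 9.82 × 0.8800)) = 2.17 s.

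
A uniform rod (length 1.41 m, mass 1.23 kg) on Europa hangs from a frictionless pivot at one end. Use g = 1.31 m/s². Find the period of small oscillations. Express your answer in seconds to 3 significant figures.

5.32 s

For a physical pendulum T = 2π√(I/(mgd)), with d = 0.7050 m from pivot to centre of mass.
I_cm = mL²/12 = 1.23 × 1.41²/12 = 0.2038 kg·m²; I = I_cm + md² = 0.2038 + 1.23 × 0.7050² = 0.8151 kg·m².
T = 2π√(0.8151/(1.23 × 1.31 × 0.7050)) = 5.32 s.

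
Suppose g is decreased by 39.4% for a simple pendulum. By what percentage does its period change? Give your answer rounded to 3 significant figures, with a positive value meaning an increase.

T ∝ 1/√g, so T'/T = 1/√(0.6060) = 1.285.
Percentage change in T = (1.285 − 1) × 100% = 28.5%.

28.5%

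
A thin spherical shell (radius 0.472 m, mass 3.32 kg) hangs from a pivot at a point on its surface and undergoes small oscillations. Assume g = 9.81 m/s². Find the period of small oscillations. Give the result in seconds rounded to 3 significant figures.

I_cm = (2/3)mr² = 0.4931 kg·m². The pivot is at distance d = 0.472 m from the centre of mass.
By the parallel-axis theorem, I = I_cm + md² = 0.4931 + 0.7396 = 1.233 kg·m².
T = 2π√(I/(mgd)) = 2π√(1.233/(3.32 × 9.81 × 0.472)) = 1.78 s.

1.78 s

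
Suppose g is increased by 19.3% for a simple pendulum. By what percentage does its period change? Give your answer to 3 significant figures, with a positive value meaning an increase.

T ∝ 1/√g, so T'/T = 1/√(1.193) = 0.9155.
Percentage change in T = (0.9155 − 1) × 100% = -8.45%.

-8.45%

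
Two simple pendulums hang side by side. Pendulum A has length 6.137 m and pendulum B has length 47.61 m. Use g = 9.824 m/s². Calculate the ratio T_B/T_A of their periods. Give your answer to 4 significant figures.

2.785

T ∝ √L, so T_B/T_A = √(L_B/L_A) = √(47.61/6.137) = 2.785.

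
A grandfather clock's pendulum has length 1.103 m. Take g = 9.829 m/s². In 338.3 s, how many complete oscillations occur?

T = 2π√(L/g) = 2π√(1.103/9.829) = 2.1048 s.
Number of complete oscillations = ⌊338.3/2.1048⌋ = ⌊160.73⌋ = 160.

160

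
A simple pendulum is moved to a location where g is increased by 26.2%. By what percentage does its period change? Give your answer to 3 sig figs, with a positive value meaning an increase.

T ∝ 1/√g, so T'/T = 1/√(1.262) = 0.8902.
Percentage change in T = (0.8902 − 1) × 100% = -11.0%.

-11.0%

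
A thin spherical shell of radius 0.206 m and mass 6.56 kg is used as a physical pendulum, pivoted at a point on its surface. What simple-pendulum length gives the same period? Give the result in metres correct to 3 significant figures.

0.343 m

The equivalent simple-pendulum length is L_eq = I/(md), where I is about the pivot and d = 0.2060 m.
I_cm = (2/3)mR² = 0.1856 kg·m², so I = I_cm + md² = 0.1856 + 0.2784 = 0.4640 kg·m².
L_eq = 0.4640/(6.56 × 0.2060) = 0.343 m.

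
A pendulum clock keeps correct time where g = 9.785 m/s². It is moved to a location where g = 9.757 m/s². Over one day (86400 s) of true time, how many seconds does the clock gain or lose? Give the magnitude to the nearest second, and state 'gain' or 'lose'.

The clock's period scales as T ∝ 1/√g, so T'/T = √(9.785/9.757) = 1.00143.
In 86400 s of true time the clock registers 86400/1.00143 = 86276.3 s, so it loses 124 s.

lose 124 s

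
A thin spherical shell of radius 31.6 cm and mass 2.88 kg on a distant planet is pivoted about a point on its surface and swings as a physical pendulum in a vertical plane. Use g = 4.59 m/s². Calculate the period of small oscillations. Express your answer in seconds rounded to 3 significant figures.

I_cm = (2/3)mr² = 0.1917 kg·m². The pivot is at distance d = 0.316 m from the centre of mass.
By the parallel-axis theorem, I = I_cm + md² = 0.1917 + 0.2876 = 0.4793 kg·m².
T = 2π√(I/(mgd)) = 2π√(0.4793/(2.88 × 4.59 × 0.316)) = 2.13 s.

2.13 s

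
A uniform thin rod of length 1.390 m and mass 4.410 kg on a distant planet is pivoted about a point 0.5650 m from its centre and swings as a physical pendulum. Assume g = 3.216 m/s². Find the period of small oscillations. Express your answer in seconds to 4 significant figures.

3.230 s

For a physical pendulum T = 2π√(I/(mgd)), with d = 0.56500 m from pivot to centre of mass.
I_cm = mL²/12 = 4.410 × 1.390²/12 = 0.71005 kg·m²; I = I_cm + md² = 0.71005 + 4.410 × 0.56500² = 2.1178 kg·m².
T = 2π√(2.1178/(4.410 × 3.216 × 0.56500)) = 3.230 s.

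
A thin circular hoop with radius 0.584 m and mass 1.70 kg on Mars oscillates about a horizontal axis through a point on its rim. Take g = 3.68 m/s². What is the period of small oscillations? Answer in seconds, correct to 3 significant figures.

I_cm = mr² = 0.5798 kg·m². The pivot is at distance d = 0.584 m from the centre of mass.
By the parallel-axis theorem, I = I_cm + md² = 0.5798 + 0.5798 = 1.160 kg·m².
T = 2π√(I/(mgd)) = 2π√(1.160/(1.70 × 3.68 × 0.584)) = 3.54 s.

3.54 s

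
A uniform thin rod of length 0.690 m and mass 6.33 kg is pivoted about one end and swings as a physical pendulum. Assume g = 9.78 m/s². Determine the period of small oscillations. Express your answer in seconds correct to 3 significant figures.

1.36 s

For a physical pendulum T = 2π√(I/(mgd)), with d = 0.3450 m from pivot to centre of mass.
I_cm = mL²/12 = 6.33 × 0.690²/12 = 0.2511 kg·m²; I = I_cm + md² = 0.2511 + 6.33 × 0.3450² = 1.005 kg·m².
T = 2π√(1.005/(6.33 × 9.78 × 0.3450)) = 1.36 s.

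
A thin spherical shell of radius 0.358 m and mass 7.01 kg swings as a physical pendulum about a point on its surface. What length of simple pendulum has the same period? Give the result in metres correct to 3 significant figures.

0.597 m

The equivalent simple-pendulum length is L_eq = I/(md), where I is about the pivot and d = 0.3580 m.
I_cm = (2/3)mR² = 0.5990 kg·m², so I = I_cm + md² = 0.5990 + 0.8984 = 1.497 kg·m².
L_eq = 1.497/(7.01 × 0.3580) = 0.597 m.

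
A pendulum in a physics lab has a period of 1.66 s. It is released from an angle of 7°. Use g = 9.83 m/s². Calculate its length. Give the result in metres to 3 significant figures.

0.686 m

From T = 2π√(L/g), L = gT²/(4π²) = 9.83 × 1.660²/(4π²) = 0.686 m.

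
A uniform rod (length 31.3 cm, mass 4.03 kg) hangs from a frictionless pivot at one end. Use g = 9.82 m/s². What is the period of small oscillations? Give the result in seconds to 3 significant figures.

0.916 s

For a physical pendulum T = 2π√(I/(mgd)), with d = 0.1565 m from pivot to centre of mass.
I_cm = mL²/12 = 4.03 × 0.313²/12 = 0.03290 kg·m²; I = I_cm + md² = 0.03290 + 4.03 × 0.1565² = 0.1316 kg·m².
T = 2π√(0.1316/(4.03 × 9.82 × 0.1565)) = 0.916 s.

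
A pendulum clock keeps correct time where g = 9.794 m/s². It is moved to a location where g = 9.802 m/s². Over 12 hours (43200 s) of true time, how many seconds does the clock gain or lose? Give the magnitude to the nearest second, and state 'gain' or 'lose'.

The clock's period scales as T ∝ 1/√g, so T'/T = √(9.794/9.802) = 0.999592.
In 43200 s of true time the clock registers 43200/0.999592 = 43217.6 s, so it gains 18 s.

gain 18 s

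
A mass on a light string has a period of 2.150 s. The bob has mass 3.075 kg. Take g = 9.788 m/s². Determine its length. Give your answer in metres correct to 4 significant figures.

From T = 2π√(L/g), L = gT²/(4π²) = 9.788 × 2.1500²/(4π²) = 1.146 m.

1.146 m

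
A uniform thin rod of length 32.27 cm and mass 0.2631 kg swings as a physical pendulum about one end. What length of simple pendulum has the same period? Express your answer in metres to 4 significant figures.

0.2151 m

The equivalent simple-pendulum length is L_eq = I/(md), where I is about the pivot and d = 0.16135 m.
I_cm = (1/12)mL² = 0.0022832 kg·m², so I = I_cm + md² = 0.0022832 + 0.0068495 = 0.0091327 kg·m².
L_eq = 0.0091327/(0.2631 × 0.16135) = 0.2151 m.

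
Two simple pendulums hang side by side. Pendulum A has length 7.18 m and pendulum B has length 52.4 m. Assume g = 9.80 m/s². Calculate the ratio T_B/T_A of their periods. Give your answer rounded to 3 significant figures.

2.70

T ∝ √L, so T_B/T_A = √(L_B/L_A) = √(52.4/7.18) = 2.70.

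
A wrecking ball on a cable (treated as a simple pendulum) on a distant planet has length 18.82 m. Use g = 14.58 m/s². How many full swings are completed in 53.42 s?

T = 2π√(L/g) = 2π√(18.82/14.58) = 7.1386 s.
Number of complete oscillations = ⌊53.42/7.1386⌋ = ⌊7.4833⌋ = 7.

7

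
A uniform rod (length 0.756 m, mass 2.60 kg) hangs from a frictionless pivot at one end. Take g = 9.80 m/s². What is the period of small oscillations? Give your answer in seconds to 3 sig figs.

1.42 s

For a physical pendulum T = 2π√(I/(mgd)), with d = 0.3780 m from pivot to centre of mass.
I_cm = mL²/12 = 2.60 × 0.756²/12 = 0.1238 kg·m²; I = I_cm + md² = 0.1238 + 2.60 × 0.3780² = 0.4953 kg·m².
T = 2π√(0.4953/(2.60 × 9.80 × 0.3780)) = 1.42 s.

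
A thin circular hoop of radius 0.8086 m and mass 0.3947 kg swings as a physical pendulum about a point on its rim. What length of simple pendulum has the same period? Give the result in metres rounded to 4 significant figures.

1.617 m

The equivalent simple-pendulum length is L_eq = I/(md), where I is about the pivot and d = 0.80860 m.
I_cm = mR² = 0.25807 kg·m², so I = I_cm + md² = 0.25807 + 0.25807 = 0.51614 kg·m².
L_eq = 0.51614/(0.3947 × 0.80860) = 1.617 m.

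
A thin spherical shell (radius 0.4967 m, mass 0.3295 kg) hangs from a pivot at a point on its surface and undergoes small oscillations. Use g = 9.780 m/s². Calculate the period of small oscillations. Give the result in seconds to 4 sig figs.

I_cm = (2/3)mr² = 0.054194 kg·m². The pivot is at distance d = 0.4967 m from the centre of mass.
By the parallel-axis theorem, I = I_cm + md² = 0.054194 + 0.081291 = 0.13549 kg·m².
T = 2π√(I/(mgd)) = 2π√(0.13549/(0.3295 × 9.780 × 0.4967)) = 1.828 s.

1.828 s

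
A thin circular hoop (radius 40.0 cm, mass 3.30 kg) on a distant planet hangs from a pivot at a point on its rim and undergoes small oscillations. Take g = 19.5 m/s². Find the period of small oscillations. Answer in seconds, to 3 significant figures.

1.27 s

I_cm = mr² = 0.5280 kg·m². The pivot is at distance d = 0.400 m from the centre of mass.
By the parallel-axis theorem, I = I_cm + md² = 0.5280 + 0.5280 = 1.056 kg·m².
T = 2π√(I/(mgd)) = 2π√(1.056/(3.30 × 19.5 × 0.400)) = 1.27 s.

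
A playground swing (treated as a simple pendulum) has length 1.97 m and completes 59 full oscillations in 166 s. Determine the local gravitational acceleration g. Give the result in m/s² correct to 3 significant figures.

T = 166/59 = 2.814 s.
From T = 2π√(L/g), g = 4π²L/T² = 4π² × 1.97/2.814² = 9.82 m/s².

9.82 m/s²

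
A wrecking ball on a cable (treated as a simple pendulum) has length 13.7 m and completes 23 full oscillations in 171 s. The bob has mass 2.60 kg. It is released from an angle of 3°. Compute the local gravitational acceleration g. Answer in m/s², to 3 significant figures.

T = 171/23 = 7.435 s.
From T = 2π√(L/g), g = 4π²L/T² = 4π² × 13.7/7.435² = 9.78 m/s².

9.78 m/s²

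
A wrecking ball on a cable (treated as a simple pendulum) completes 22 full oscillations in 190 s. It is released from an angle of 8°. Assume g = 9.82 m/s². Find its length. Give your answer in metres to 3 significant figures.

T = 190/22 = 8.636 s.
From T = 2π√(L/g), L = gT²/(4π²) = 9.82 × 8.636²/(4π²) = 18.6 m.

18.6 m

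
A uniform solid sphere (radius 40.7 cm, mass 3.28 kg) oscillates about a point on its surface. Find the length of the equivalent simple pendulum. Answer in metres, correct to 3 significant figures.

The equivalent simple-pendulum length is L_eq = I/(md), where I is about the pivot and d = 0.4070 m.
I_cm = (2/5)mR² = 0.2173 kg·m², so I = I_cm + md² = 0.2173 + 0.5433 = 0.7607 kg·m².
L_eq = 0.7607/(3.28 × 0.4070) = 0.570 m.

0.570 m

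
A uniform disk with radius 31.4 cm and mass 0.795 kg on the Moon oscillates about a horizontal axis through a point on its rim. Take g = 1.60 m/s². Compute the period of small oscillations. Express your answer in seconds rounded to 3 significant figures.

3.41 s

I_cm = ½mr² = 0.03919 kg·m². The pivot is at distance d = 0.314 m from the centre of mass.
By the parallel-axis theorem, I = I_cm + md² = 0.03919 + 0.07838 = 0.1176 kg·m².
T = 2π√(I/(mgd)) = 2π√(0.1176/(0.795 × 1.60 × 0.314)) = 3.41 s.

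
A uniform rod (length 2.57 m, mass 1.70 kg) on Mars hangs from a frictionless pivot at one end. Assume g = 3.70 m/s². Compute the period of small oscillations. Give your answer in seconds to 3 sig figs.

For a physical pendulum T = 2π√(I/(mgd)), with d = 1.285 m from pivot to centre of mass.
I_cm = mL²/12 = 1.70 × 2.57²/12 = 0.9357 kg·m²; I = I_cm + md² = 0.9357 + 1.70 × 1.285² = 3.743 kg·m².
T = 2π√(3.743/(1.70 × 3.70 × 1.285)) = 4.28 s.

4.28 s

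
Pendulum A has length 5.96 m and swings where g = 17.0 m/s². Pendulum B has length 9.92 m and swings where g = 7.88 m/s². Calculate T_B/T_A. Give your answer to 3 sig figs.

1.89

T = 2π√(L/g), so T_B/T_A = √((L_B/g_B)/(L_A/g_A)) = √((9.92/7.88)/(5.96/17.0)) = 1.89.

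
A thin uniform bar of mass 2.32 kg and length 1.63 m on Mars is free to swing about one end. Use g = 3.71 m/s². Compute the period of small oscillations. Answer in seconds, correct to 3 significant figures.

3.40 s

For a physical pendulum T = 2π√(I/(mgd)), with d = 0.8150 m from pivot to centre of mass.
I_cm = mL²/12 = 2.32 × 1.63²/12 = 0.5137 kg·m²; I = I_cm + md² = 0.5137 + 2.32 × 0.8150² = 2.055 kg·m².
T = 2π√(2.055/(2.32 × 3.71 × 0.8150)) = 3.40 s.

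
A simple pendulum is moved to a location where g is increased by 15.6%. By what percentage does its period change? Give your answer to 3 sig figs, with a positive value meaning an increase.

T ∝ 1/√g, so T'/T = 1/√(1.156) = 0.9301.
Percentage change in T = (0.9301 − 1) × 100% = -6.99%.

-6.99%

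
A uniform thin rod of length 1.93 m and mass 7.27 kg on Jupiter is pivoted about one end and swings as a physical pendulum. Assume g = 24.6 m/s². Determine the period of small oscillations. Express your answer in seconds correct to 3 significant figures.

For a physical pendulum T = 2π√(I/(mgd)), with d = 0.9650 m from pivot to centre of mass.
I_cm = mL²/12 = 7.27 × 1.93²/12 = 2.257 kg·m²; I = I_cm + md² = 2.257 + 7.27 × 0.9650² = 9.027 kg·m².
T = 2π√(9.027/(7.27 × 24.6 × 0.9650)) = 1.44 s.

1.44 s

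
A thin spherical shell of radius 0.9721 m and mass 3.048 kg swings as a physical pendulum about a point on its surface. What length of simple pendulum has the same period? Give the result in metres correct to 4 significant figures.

The equivalent simple-pendulum length is L_eq = I/(md), where I is about the pivot and d = 0.97210 m.
I_cm = (2/3)mR² = 1.9202 kg·m², so I = I_cm + md² = 1.9202 + 2.8803 = 4.8005 kg·m².
L_eq = 4.8005/(3.048 × 0.97210) = 1.620 m.

1.620 m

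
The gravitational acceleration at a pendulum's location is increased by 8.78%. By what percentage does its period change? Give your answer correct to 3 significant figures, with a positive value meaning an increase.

-4.12%

T ∝ 1/√g, so T'/T = 1/√(1.088) = 0.9588.
Percentage change in T = (0.9588 − 1) × 100% = -4.12%.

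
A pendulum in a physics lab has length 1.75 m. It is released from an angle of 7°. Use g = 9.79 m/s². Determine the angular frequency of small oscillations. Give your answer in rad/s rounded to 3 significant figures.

ω = √(g/L) = √(9.79/1.75) = 2.37 rad/s.

2.37 rad/s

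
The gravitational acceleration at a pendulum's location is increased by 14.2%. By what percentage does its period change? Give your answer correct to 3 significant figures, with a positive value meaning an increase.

T ∝ 1/√g, so T'/T = 1/√(1.142) = 0.9358.
Percentage change in T = (0.9358 − 1) × 100% = -6.42%.

-6.42%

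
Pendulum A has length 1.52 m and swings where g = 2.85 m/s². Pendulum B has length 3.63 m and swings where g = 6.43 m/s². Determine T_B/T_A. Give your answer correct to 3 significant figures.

1.03

T = 2π√(L/g), so T_B/T_A = √((L_B/g_B)/(L_A/g_A)) = √((3.63/6.43)/(1.52/2.85)) = 1.03.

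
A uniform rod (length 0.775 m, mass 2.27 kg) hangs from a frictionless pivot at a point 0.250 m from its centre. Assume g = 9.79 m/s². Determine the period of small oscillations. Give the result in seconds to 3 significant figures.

1.35 s

For a physical pendulum T = 2π√(I/(mgd)), with d = 0.2500 m from pivot to centre of mass.
I_cm = mL²/12 = 2.27 × 0.775²/12 = 0.1136 kg·m²; I = I_cm + md² = 0.1136 + 2.27 × 0.2500² = 0.2555 kg·m².
T = 2π√(0.2555/(2.27 × 9.79 × 0.2500)) = 1.35 s.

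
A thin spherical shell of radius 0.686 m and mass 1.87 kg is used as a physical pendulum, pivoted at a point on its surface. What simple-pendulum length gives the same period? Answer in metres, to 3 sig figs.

1.14 m

The equivalent simple-pendulum length is L_eq = I/(md), where I is about the pivot and d = 0.6860 m.
I_cm = (2/3)mR² = 0.5867 kg·m², so I = I_cm + md² = 0.5867 + 0.8800 = 1.467 kg·m².
L_eq = 1.467/(1.87 × 0.6860) = 1.14 m.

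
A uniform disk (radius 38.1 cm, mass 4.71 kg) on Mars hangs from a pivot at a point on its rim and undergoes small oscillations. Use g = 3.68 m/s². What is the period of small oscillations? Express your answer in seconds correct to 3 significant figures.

I_cm = ½mr² = 0.3419 kg·m². The pivot is at distance d = 0.381 m from the centre of mass.
By the parallel-axis theorem, I = I_cm + md² = 0.3419 + 0.6837 = 1.026 kg·m².
T = 2π√(I/(mgd)) = 2π√(1.026/(4.71 × 3.68 × 0.381)) = 2.48 s.

2.48 s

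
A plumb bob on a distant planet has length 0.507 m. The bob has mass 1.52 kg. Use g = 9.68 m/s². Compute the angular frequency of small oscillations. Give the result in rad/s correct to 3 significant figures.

ω = √(g/L) = √(9.68/0.507) = 4.37 rad/s.

4.37 rad/s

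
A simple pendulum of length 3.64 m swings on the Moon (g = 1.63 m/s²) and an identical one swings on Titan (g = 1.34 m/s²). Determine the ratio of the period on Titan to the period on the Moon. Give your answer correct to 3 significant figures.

T ∝ 1/√g, so T₂/T₁ = √(g₁/g₂) = √(1.63/1.34) = 1.10.

1.10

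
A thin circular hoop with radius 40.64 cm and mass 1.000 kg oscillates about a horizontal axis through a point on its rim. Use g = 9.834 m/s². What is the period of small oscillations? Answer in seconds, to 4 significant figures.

I_cm = mr² = 0.16516 kg·m². The pivot is at distance d = 0.4064 m from the centre of mass.
By the parallel-axis theorem, I = I_cm + md² = 0.16516 + 0.16516 = 0.33032 kg·m².
T = 2π√(I/(mgd)) = 2π√(0.33032/(1.000 × 9.834 × 0.4064)) = 1.806 s.

1.806 s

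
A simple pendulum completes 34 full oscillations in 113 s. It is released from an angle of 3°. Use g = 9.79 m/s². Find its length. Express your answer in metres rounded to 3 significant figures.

T = 113/34 = 3.324 s.
From T = 2π√(L/g), L = gT²/(4π²) = 9.79 × 3.324²/(4π²) = 2.74 m.

2.74 m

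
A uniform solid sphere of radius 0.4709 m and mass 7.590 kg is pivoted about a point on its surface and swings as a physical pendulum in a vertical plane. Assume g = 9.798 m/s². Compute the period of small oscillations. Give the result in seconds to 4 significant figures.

I_cm = (2/5)mr² = 0.67322 kg·m². The pivot is at distance d = 0.4709 m from the centre of mass.
By the parallel-axis theorem, I = I_cm + md² = 0.67322 + 1.6831 = 2.3563 kg·m².
T = 2π√(I/(mgd)) = 2π√(2.3563/(7.590 × 9.798 × 0.4709)) = 1.630 s.

1.630 s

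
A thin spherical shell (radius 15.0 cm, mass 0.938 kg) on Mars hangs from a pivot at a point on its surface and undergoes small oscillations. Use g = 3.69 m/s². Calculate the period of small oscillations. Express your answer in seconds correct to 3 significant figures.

I_cm = (2/3)mr² = 0.01407 kg·m². The pivot is at distance d = 0.150 m from the centre of mass.
By the parallel-axis theorem, I = I_cm + md² = 0.01407 + 0.02110 = 0.03517 kg·m².
T = 2π√(I/(mgd)) = 2π√(0.03517/(0.938 × 3.69 × 0.150)) = 1.64 s.

1.64 s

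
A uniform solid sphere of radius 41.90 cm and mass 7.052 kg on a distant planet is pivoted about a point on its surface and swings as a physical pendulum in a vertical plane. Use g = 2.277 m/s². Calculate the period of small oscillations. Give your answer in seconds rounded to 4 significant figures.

3.189 s

I_cm = (2/5)mr² = 0.49522 kg·m². The pivot is at distance d = 0.4190 m from the centre of mass.
By the parallel-axis theorem, I = I_cm + md² = 0.49522 + 1.2381 = 1.7333 kg·m².
T = 2π√(I/(mgd)) = 2π√(1.7333/(7.052 × 2.277 × 0.4190)) = 3.189 s.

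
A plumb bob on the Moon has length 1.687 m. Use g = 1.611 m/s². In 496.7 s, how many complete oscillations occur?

77

T = 2π√(L/g) = 2π√(1.687/1.611) = 6.4297 s.
Number of complete oscillations = ⌊496.7/6.4297⌋ = ⌊77.251⌋ = 77.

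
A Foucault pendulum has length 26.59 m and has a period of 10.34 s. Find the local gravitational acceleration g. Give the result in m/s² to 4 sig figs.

From T = 2π√(L/g), g = 4π²L/T² = 4π² × 26.59/10.340² = 9.818 m/s².

9.818 m/s²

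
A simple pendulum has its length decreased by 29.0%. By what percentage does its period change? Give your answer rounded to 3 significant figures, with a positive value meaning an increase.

-15.7%

T ∝ √L, so T'/T = √(0.7100) = 0.8426.
Percentage change in T = (0.8426 − 1) × 100% = -15.7%.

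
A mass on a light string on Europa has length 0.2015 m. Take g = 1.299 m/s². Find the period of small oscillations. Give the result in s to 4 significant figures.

T = 2π√(L/g) = 2π√(0.2015/1.299) = 2π × 0.39385 = 2.475 s.

2.475 s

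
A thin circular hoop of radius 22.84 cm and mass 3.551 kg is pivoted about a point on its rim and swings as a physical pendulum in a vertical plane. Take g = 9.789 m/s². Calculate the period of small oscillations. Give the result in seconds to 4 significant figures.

1.357 s

I_cm = mr² = 0.18524 kg·m². The pivot is at distance d = 0.2284 m from the centre of mass.
By the parallel-axis theorem, I = I_cm + md² = 0.18524 + 0.18524 = 0.37049 kg·m².
T = 2π√(I/(mgd)) = 2π√(0.37049/(3.551 × 9.789 × 0.2284)) = 1.357 s.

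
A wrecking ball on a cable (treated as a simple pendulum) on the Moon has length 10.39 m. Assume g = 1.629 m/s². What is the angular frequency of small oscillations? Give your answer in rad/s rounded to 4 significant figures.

0.3960 rad/s

ω = √(g/L) = √(1.629/10.39) = 0.3960 rad/s.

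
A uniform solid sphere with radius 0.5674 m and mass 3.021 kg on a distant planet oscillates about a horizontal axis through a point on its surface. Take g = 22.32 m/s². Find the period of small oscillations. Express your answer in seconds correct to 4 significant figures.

1.185 s

I_cm = (2/5)mr² = 0.38904 kg·m². The pivot is at distance d = 0.5674 m from the centre of mass.
By the parallel-axis theorem, I = I_cm + md² = 0.38904 + 0.97259 = 1.3616 kg·m².
T = 2π√(I/(mgd)) = 2π√(1.3616/(3.021 × 22.32 × 0.5674)) = 1.185 s.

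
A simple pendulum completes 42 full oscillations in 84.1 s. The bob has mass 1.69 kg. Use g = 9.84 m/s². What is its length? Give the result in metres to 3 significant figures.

T = 84.1/42 = 2.002 s.
From T = 2π√(L/g), L = gT²/(4π²) = 9.84 × 2.002²/(4π²) = 0.999 m.

0.999 m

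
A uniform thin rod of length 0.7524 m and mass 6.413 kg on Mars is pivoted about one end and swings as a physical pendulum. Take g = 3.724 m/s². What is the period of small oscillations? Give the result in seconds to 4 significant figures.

For a physical pendulum T = 2π√(I/(mgd)), with d = 0.37620 m from pivot to centre of mass.
I_cm = mL²/12 = 6.413 × 0.7524²/12 = 0.30254 kg·m²; I = I_cm + md² = 0.30254 + 6.413 × 0.37620² = 1.2101 kg·m².
T = 2π√(1.2101/(6.413 × 3.724 × 0.37620)) = 2.306 s.

2.306 s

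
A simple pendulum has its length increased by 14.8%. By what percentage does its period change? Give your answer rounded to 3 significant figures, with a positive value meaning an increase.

7.14%

T ∝ √L, so T'/T = √(1.148) = 1.071.
Percentage change in T = (1.071 − 1) × 100% = 7.14%.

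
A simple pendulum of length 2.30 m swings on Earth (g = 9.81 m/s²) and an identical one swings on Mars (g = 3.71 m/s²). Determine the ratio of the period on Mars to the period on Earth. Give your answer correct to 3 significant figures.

T ∝ 1/√g, so T₂/T₁ = √(g₁/g₂) = √(9.81/3.71) = 1.63.

1.63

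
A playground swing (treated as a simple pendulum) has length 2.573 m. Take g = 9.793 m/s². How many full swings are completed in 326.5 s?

101

T = 2π√(L/g) = 2π√(2.573/9.793) = 3.2206 s.
Number of complete oscillations = ⌊326.5/3.2206⌋ = ⌊101.38⌋ = 101.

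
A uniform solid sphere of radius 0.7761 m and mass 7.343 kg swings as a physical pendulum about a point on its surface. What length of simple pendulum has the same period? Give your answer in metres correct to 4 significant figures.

The equivalent simple-pendulum length is L_eq = I/(md), where I is about the pivot and d = 0.77610 m.
I_cm = (2/5)mR² = 1.7692 kg·m², so I = I_cm + md² = 1.7692 + 4.4229 = 6.1921 kg·m².
L_eq = 6.1921/(7.343 × 0.77610) = 1.087 m.

1.087 m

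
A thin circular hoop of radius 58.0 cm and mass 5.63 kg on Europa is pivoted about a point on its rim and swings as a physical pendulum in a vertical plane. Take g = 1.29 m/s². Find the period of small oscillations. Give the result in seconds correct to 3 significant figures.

I_cm = mr² = 1.894 kg·m². The pivot is at distance d = 0.580 m from the centre of mass.
By the parallel-axis theorem, I = I_cm + md² = 1.894 + 1.894 = 3.788 kg·m².
T = 2π√(I/(mgd)) = 2π√(3.788/(5.63 × 1.29 × 0.580)) = 5.96 s.

5.96 s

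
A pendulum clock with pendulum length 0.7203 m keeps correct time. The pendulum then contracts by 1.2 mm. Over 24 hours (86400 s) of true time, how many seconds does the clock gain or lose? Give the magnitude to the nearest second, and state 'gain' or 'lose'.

T ∝ √L, so T'/T = √(0.71910/0.7203) = 0.999167.
In 86400 s of true time the clock registers 86400/0.999167 = 86472.1 s, so it gains 72 s.

gain 72 s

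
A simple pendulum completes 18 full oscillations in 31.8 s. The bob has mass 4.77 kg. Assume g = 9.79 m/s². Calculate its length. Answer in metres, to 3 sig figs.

T = 31.8/18 = 1.767 s.
From T = 2π√(L/g), L = gT²/(4π²) = 9.79 × 1.767²/(4π²) = 0.774 m.

0.774 m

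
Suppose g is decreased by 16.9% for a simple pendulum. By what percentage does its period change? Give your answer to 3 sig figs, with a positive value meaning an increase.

T ∝ 1/√g, so T'/T = 1/√(0.8310) = 1.097.
Percentage change in T = (1.097 − 1) × 100% = 9.70%.

9.70%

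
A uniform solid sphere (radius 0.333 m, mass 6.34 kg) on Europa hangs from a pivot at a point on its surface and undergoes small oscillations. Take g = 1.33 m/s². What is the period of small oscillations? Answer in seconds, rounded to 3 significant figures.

I_cm = (2/5)mr² = 0.2812 kg·m². The pivot is at distance d = 0.333 m from the centre of mass.
By the parallel-axis theorem, I = I_cm + md² = 0.2812 + 0.7030 = 0.9843 kg·m².
T = 2π√(I/(mgd)) = 2π√(0.9843/(6.34 × 1.33 × 0.333)) = 3.72 s.

3.72 s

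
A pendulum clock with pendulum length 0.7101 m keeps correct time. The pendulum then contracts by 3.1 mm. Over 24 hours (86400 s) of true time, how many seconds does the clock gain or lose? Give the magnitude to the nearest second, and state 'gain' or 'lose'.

gain 189 s

T ∝ √L, so T'/T = √(0.70700/0.7101) = 0.997815.
In 86400 s of true time the clock registers 86400/0.997815 = 86589.2 s, so it gains 189 s.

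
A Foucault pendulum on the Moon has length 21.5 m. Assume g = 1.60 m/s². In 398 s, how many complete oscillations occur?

17

T = 2π√(L/g) = 2π√(21.5/1.60) = 23.03 s.
Number of complete oscillations = ⌊398/23.03⌋ = ⌊17.28⌋ = 17.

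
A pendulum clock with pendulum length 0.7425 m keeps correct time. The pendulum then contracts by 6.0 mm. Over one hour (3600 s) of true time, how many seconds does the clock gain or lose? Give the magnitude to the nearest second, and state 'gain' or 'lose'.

T ∝ √L, so T'/T = √(0.73650/0.7425) = 0.995951.
In 3600 s of true time the clock registers 3600/0.995951 = 3614.6 s, so it gains 15 s.

gain 15 s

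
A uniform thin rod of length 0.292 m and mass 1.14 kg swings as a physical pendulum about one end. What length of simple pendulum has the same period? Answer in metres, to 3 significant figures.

0.195 m

The equivalent simple-pendulum length is L_eq = I/(md), where I is about the pivot and d = 0.1460 m.
I_cm = (1/12)mL² = 0.008100 kg·m², so I = I_cm + md² = 0.008100 + 0.02430 = 0.03240 kg·m².
L_eq = 0.03240/(1.14 × 0.1460) = 0.195 m.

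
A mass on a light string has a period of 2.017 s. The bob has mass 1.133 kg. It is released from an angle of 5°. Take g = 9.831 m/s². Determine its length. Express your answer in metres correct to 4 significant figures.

From T = 2π√(L/g), L = gT²/(4π²) = 9.831 × 2.0170²/(4π²) = 1.013 m.

1.013 m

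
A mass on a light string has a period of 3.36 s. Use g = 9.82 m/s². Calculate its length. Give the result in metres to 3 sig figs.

2.81 m

From T = 2π√(L/g), L = gT²/(4π²) = 9.82 × 3.360²/(4π²) = 2.81 m.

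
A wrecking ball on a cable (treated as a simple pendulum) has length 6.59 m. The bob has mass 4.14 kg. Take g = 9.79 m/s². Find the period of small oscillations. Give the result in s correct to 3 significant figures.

5.16 s

T = 2π√(L/g) = 2π√(6.59/9.79) = 2π × 0.8204 = 5.16 s.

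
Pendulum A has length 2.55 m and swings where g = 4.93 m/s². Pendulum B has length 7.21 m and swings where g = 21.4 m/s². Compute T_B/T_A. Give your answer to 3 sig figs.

T = 2π√(L/g), so T_B/T_A = √((L_B/g_B)/(L_A/g_A)) = √((7.21/21.4)/(2.55/4.93)) = 0.807.

0.807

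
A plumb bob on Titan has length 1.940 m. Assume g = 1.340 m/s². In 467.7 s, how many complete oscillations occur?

T = 2π√(L/g) = 2π√(1.940/1.340) = 7.5601 s.
Number of complete oscillations = ⌊467.7/7.5601⌋ = ⌊61.864⌋ = 61.

61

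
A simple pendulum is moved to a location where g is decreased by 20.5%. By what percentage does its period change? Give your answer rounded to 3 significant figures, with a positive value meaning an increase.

T ∝ 1/√g, so T'/T = 1/√(0.7950) = 1.122.
Percentage change in T = (1.122 − 1) × 100% = 12.2%.

12.2%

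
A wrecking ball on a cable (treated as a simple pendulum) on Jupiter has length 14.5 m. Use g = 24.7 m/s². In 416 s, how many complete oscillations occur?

86

T = 2π√(L/g) = 2π√(14.5/24.7) = 4.814 s.
Number of complete oscillations = ⌊416/4.814⌋ = ⌊86.41⌋ = 86.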